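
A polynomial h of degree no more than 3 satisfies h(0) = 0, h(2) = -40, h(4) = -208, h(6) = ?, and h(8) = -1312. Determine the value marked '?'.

On equispaced nodes a degree-3 polynomial has vanishing fourth forward difference, so
  h(0) - 4·h(2) + 6·h(4) - 4·h(6) + h(8) = 0.
Substituting the known values and solving for h(6):
  -4·h(6) = 2400
  h(6) = -600.

-600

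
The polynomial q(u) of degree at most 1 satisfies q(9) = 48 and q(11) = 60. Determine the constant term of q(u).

Write q(u) = au + b. Substituting each data point gives a linear system:
  9a + b = 48
  11a + b = 60
Solving the system yields a = 6, b = -6.
So q(u) = 6u - 6.
The constant term is -6.

-6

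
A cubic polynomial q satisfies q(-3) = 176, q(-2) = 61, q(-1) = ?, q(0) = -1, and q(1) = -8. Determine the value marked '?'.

On equispaced nodes a degree-3 polynomial has vanishing fourth forward difference, so
  q(-3) - 4·q(-2) + 6·q(-1) - 4·q(0) + q(1) = 0.
Substituting the known values and solving for q(-1):
  6·q(-1) = 72
  q(-1) = 12.

12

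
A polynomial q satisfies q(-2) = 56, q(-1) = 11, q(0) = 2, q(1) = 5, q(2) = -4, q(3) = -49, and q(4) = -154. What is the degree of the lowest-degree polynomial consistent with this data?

Forward differences of the values at s = -2, -1, 0, 1, 2, 3, 4:
  q  : 56  11  2  5  -4  -49  -154
  Δ  : -45  -9  3  -9  -45  -105
  Δ^2: 36  12  -12  -36  -60
  Δ^3: -24  -24  -24  -24
  Δ^4: 0  0  0
  Δ^5: 0  0
  Δ^6: 0
The third differences are constant (-24) and nonzero, while all higher differences vanish, so the minimal degree is 3.

3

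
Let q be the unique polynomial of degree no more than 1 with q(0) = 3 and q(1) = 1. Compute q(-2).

Using the Lagrange interpolation formula with nodes 0, 1:
  L_0(s) = (s - 1) / -1
  L_1(s) = s / 1
Then q(s) = 3·L_0(s) + 1·L_1(s).
Expanding and collecting terms gives q(s) = -2s + 3.
Evaluating at s = -2: q(-2) = 7.

7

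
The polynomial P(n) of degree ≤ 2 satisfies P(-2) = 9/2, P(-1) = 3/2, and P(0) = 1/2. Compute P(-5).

Write P(n) = an^2 + bn + c. Substituting each data point gives a linear system:
  4a - 2b + c = 9/2
  a - b + c = 3/2
  c = 1/2
Solving the system yields a = 1, b = 0, c = 1/2.
So P(n) = n^2 + 1/2.
Then P(-5) = 51/2.

51/2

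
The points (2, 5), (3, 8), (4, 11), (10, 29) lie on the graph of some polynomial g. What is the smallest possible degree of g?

1

Divided differences on the nodes 2, 3, 4, 10:
  order 0: 5  8  11  29
  order 1: 3  3  3
  order 2: 0  0
  order 3: 0
The order-1 divided differences are all 3 (nonzero) and every higher order vanishes, so the data lies on a polynomial of degree exactly 1.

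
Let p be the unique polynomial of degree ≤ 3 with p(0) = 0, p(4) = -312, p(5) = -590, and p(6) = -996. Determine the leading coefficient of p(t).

Write p(t) = at^3 + bt^2 + ct + d. Substituting each data point gives a linear system:
  d = 0
  64a + 16b + 4c + d = -312
  125a + 25b + 5c + d = -590
  216a + 36b + 6c + d = -996
Solving the system yields a = -4, b = -4, c = 2, d = 0.
So p(t) = -4t^3 - 4t^2 + 2t.
The leading coefficient is -4.

-4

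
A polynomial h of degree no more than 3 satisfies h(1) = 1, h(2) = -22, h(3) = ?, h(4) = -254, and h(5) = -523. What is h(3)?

-97

The 4 known points determine the degree-3 polynomial uniquely.
Write h(s) = as^3 + bs^2 + cs + d. Substituting each data point gives a linear system:
  a + b + c + d = 1
  8a + 4b + 2c + d = -22
  64a + 16b + 4c + d = -254
  125a + 25b + 5c + d = -523
Solving the system yields a = -5, b = 4, c = 0, d = 2.
So h(s) = -5s^3 + 4s^2 + 2.
Then h(3) = -97.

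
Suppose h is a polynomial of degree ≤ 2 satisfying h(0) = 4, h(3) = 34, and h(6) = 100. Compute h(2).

Forward differences of the values at x = 0, 3, 6:
  h  : 4  34  100
  Δ  : 30  66
  Δ^2: 36
The second differences are constant, confirming degree 2.
Interpolating (Newton forward form) and evaluating at x = 2 gives h(2) = 20.

20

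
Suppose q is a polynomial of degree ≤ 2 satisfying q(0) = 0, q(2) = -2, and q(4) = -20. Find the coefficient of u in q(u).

Write q(u) = au^2 + bu + c. Substituting each data point gives a linear system:
  c = 0
  4a + 2b + c = -2
  16a + 4b + c = -20
Solving the system yields a = -2, b = 3, c = 0.
So q(u) = -2u^2 + 3u.
The coefficient of u is 3.

3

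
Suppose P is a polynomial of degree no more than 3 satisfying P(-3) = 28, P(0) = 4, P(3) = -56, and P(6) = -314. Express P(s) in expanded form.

P(s) = -s^3 - 2s^2 - 5s + 4

Write P(s) = as^3 + bs^2 + cs + d. Substituting each data point gives a linear system:
  -27a + 9b - 3c + d = 28
  d = 4
  27a + 9b + 3c + d = -56
  216a + 36b + 6c + d = -314
Solving the system yields a = -1, b = -2, c = -5, d = 4.
So P(s) = -s³ - 2s² - 5s + 4.
Check: P(3) = -56. ✓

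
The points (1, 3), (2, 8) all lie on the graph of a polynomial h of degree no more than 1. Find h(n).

Write h(n) = an + b. Substituting each data point gives a linear system:
  a + b = 3
  2a + b = 8
Solving the system yields a = 5, b = -2.
So h(n) = 5n - 2.
Check: h(1) = 3. ✓

h(n) = 5n - 2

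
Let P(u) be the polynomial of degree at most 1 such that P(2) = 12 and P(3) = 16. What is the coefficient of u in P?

Write P(u) = au + b. Substituting each data point gives a linear system:
  2a + b = 12
  3a + b = 16
Solving the system yields a = 4, b = 4.
So P(u) = 4u + 4.
The leading coefficient is 4.

4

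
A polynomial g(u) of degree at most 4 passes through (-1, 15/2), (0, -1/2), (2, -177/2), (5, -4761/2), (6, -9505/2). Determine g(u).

Write g(u) = au^4 + bu^3 + cu^2 + du + e. Substituting each data point gives a linear system:
  a - b + c - d + e = 15/2
  e = -1/2
  16a + 8b + 4c + 2d + e = -177/2
  625a + 125b + 25c + 5d + e = -4761/2
  1296a + 216b + 36c + 6d + e = -9505/2
Solving the system yields a = -3, b = -4, c = 1, d = -6, e = -1/2.
So g(u) = -3u⁴ - 4u³ + u² - 6u - 1/2.
Check: g(2) = -177/2. ✓

g(u) = -3u^4 - 4u^3 + u^2 - 6u - 1/2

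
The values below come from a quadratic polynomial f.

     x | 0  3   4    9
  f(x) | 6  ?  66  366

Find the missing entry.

36

The 3 known points determine the degree-2 polynomial uniquely.
Write f(x) = ax^2 + bx + c. Substituting each data point gives a linear system:
  c = 6
  16a + 4b + c = 66
  81a + 9b + c = 366
Solving the system yields a = 5, b = -5, c = 6.
So f(x) = 5x^2 - 5x + 6.
Then f(3) = 36.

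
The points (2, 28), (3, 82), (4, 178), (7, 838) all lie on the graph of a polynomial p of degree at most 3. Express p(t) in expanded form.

p(t) = 2t^3 + 3t^2 + t - 2

Write p(t) = at^3 + bt^2 + ct + d. Substituting each data point gives a linear system:
  8a + 4b + 2c + d = 28
  27a + 9b + 3c + d = 82
  64a + 16b + 4c + d = 178
  343a + 49b + 7c + d = 838
Solving the system yields a = 2, b = 3, c = 1, d = -2.
So p(t) = 2t^3 + 3t^2 + t - 2.
Check: p(4) = 178. ✓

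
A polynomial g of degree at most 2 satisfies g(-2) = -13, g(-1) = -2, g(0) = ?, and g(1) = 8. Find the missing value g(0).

The 3 known points determine the degree-2 polynomial uniquely.
Write g(x) = ax^2 + bx + c. Substituting each data point gives a linear system:
  4a - 2b + c = -13
  a - b + c = -2
  a + b + c = 8
Solving the system yields a = -2, b = 5, c = 5.
So g(x) = -2x^2 + 5x + 5.
Then g(0) = 5.

5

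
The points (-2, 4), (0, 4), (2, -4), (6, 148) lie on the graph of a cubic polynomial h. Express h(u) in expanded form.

h(u) = u^3 - u^2 - 6u + 4

Write h(u) = au^3 + bu^2 + cu + d. Substituting each data point gives a linear system:
  -8a + 4b - 2c + d = 4
  d = 4
  8a + 4b + 2c + d = -4
  216a + 36b + 6c + d = 148
Solving the system yields a = 1, b = -1, c = -6, d = 4.
So h(u) = u^3 - u^2 - 6u + 4.
Check: h(0) = 4. ✓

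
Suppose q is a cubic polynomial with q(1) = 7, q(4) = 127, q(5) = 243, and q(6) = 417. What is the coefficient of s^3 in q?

Write q(s) = as^3 + bs^2 + cs + d. Substituting each data point gives a linear system:
  a + b + c + d = 7
  64a + 16b + 4c + d = 127
  125a + 25b + 5c + d = 243
  216a + 36b + 6c + d = 417
Solving the system yields a = 2, b = -1, c = 3, d = 3.
So q(s) = 2s^3 - s^2 + 3s + 3.
The leading coefficient is 2.

2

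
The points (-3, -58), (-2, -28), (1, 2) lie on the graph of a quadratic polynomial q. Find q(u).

Write q(u) = au^2 + bu + c. Substituting each data point gives a linear system:
  9a - 3b + c = -58
  4a - 2b + c = -28
  a + b + c = 2
Solving the system yields a = -5, b = 5, c = 2.
So q(u) = -5u² + 5u + 2.
Check: q(-3) = -58. ✓

q(u) = -5u^2 + 5u + 2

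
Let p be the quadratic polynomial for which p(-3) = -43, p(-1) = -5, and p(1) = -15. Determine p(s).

p(s) = -6s^2 - 5s - 4

Using the Lagrange interpolation formula with nodes -3, -1, 1:
  L_0(s) = (s + 1)(s - 1) / 8
  L_1(s) = (s + 3)(s - 1) / -4
  L_2(s) = (s + 3)(s + 1) / 8
Then p(s) = -43·L_0(s) - 5·L_1(s) - 15·L_2(s).
Expanding and collecting terms gives p(s) = -6s² - 5s - 4.
Check: p(1) = -15. ✓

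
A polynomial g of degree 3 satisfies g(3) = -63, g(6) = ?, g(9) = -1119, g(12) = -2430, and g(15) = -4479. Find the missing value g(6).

-384

The 4 known points determine the degree-3 polynomial uniquely.
Write g(n) = an^3 + bn^2 + cn + d. Substituting each data point gives a linear system:
  27a + 9b + 3c + d = -63
  729a + 81b + 9c + d = -1119
  1728a + 144b + 12c + d = -2430
  3375a + 225b + 15c + d = -4479
Solving the system yields a = -1, b = -5, c = 1, d = 6.
So g(n) = -n^3 - 5n^2 + n + 6.
Then g(6) = -384.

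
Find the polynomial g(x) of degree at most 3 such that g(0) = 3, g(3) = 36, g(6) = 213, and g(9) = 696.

g(x) = x^3 - x^2 + 5x + 3

Using the Lagrange interpolation formula with nodes 0, 3, 6, 9:
  L_0(x) = (x - 3)(x - 6)(x - 9) / -162
  L_1(x) = x(x - 6)(x - 9) / 54
  L_2(x) = x(x - 3)(x - 9) / -54
  L_3(x) = x(x - 3)(x - 6) / 162
Then g(x) = 3·L_0(x) + 36·L_1(x) + 213·L_2(x) + 696·L_3(x).
Expanding and collecting terms gives g(x) = x^3 - x^2 + 5x + 3.
Check: g(0) = 3. ✓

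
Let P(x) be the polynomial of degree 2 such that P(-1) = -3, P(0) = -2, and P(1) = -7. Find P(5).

Forward differences of the values at x = -1, 0, 1:
  P  : -3  -2  -7
  Δ  : 1  -5
  Δ^2: -6
The second differences are constant, confirming degree 2.
Interpolating (Newton forward form) and evaluating at x = 5 gives P(5) = -87.

-87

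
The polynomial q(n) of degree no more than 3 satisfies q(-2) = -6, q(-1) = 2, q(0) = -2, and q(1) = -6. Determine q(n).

Using the Lagrange interpolation formula with nodes -2, -1, 0, 1:
  L_0(n) = (n + 1)n(n - 1) / -6
  L_1(n) = (n + 2)n(n - 1) / 2
  L_2(n) = (n + 2)(n + 1)(n - 1) / -2
  L_3(n) = (n + 2)(n + 1)n / 6
Then q(n) = -6·L_0(n) + 2·L_1(n) - 2·L_2(n) - 6·L_3(n).
Expanding and collecting terms gives q(n) = 2n³ - 6n - 2.
Check: q(-2) = -6. ✓

q(n) = 2n^3 - 6n - 2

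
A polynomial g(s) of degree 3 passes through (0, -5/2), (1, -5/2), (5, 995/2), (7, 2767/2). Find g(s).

g(s) = 4s^3 + s^2 - 5s - 5/2

Write g(s) = as^3 + bs^2 + cs + d. Substituting each data point gives a linear system:
  d = -5/2
  a + b + c + d = -5/2
  125a + 25b + 5c + d = 995/2
  343a + 49b + 7c + d = 2767/2
Solving the system yields a = 4, b = 1, c = -5, d = -5/2.
So g(s) = 4s^3 + s^2 - 5s - 5/2.
Check: g(0) = -5/2. ✓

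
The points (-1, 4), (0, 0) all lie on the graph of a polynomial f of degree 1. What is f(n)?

Using the Lagrange interpolation formula with nodes -1, 0:
  L_0(n) = n / -1
  L_1(n) = (n + 1) / 1
Then f(n) = 4·L_0(n) + 0·L_1(n).
Expanding and collecting terms gives f(n) = -4n.
Check: f(0) = 0. ✓

f(n) = -4n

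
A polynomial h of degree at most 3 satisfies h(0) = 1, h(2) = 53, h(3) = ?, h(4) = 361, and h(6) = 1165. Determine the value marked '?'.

160

The 4 known points determine the degree-3 polynomial uniquely.
Write h(u) = au^3 + bu^2 + cu + d. Substituting each data point gives a linear system:
  d = 1
  8a + 4b + 2c + d = 53
  64a + 16b + 4c + d = 361
  216a + 36b + 6c + d = 1165
Solving the system yields a = 5, b = 2, c = 2, d = 1.
So h(u) = 5u³ + 2u² + 2u + 1.
Then h(3) = 160.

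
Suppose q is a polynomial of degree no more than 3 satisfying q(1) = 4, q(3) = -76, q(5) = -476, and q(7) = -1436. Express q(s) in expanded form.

q(s) = -5s^3 + 5s^2 + 5s - 1

Write q(s) = as^3 + bs^2 + cs + d. Substituting each data point gives a linear system:
  a + b + c + d = 4
  27a + 9b + 3c + d = -76
  125a + 25b + 5c + d = -476
  343a + 49b + 7c + d = -1436
Solving the system yields a = -5, b = 5, c = 5, d = -1.
So q(s) = -5s³ + 5s² + 5s - 1.
Check: q(1) = 4. ✓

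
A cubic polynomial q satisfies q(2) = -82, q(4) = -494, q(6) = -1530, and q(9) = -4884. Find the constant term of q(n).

Write q(n) = an^3 + bn^2 + cn + d. Substituting each data point gives a linear system:
  8a + 4b + 2c + d = -82
  64a + 16b + 4c + d = -494
  216a + 36b + 6c + d = -1530
  729a + 81b + 9c + d = -4884
Solving the system yields a = -6, b = -6, c = -2, d = -6.
So q(n) = -6n^3 - 6n^2 - 2n - 6.
The constant term is -6.

-6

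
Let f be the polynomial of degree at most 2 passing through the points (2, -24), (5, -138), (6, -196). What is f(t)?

f(t) = -5t^2 - 3t + 2

Write f(t) = at^2 + bt + c. Substituting each data point gives a linear system:
  4a + 2b + c = -24
  25a + 5b + c = -138
  36a + 6b + c = -196
Solving the system yields a = -5, b = -3, c = 2.
So f(t) = -5t² - 3t + 2.
Check: f(6) = -196. ✓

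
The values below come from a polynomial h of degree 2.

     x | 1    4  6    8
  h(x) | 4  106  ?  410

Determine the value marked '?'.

234

The 3 known points determine the degree-2 polynomial uniquely.
Write h(x) = ax^2 + bx + c. Substituting each data point gives a linear system:
  a + b + c = 4
  16a + 4b + c = 106
  64a + 8b + c = 410
Solving the system yields a = 6, b = 4, c = -6.
So h(x) = 6x² + 4x - 6.
Then h(6) = 234.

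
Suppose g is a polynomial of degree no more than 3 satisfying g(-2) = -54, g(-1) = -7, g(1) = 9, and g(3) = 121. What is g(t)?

g(t) = 5t^3 - 3t^2 + 3t + 4

Write g(t) = at^3 + bt^2 + ct + d. Substituting each data point gives a linear system:
  -8a + 4b - 2c + d = -54
  -a + b - c + d = -7
  a + b + c + d = 9
  27a + 9b + 3c + d = 121
Solving the system yields a = 5, b = -3, c = 3, d = 4.
So g(t) = 5t^3 - 3t^2 + 3t + 4.
Check: g(1) = 9. ✓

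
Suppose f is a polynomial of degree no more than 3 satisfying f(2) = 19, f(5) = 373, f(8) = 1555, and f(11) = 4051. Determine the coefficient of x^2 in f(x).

1

Write f(x) = ax^3 + bx^2 + cx + d. Substituting each data point gives a linear system:
  8a + 4b + 2c + d = 19
  125a + 25b + 5c + d = 373
  512a + 64b + 8c + d = 1555
  1331a + 121b + 11c + d = 4051
Solving the system yields a = 3, b = 1, c = -6, d = 3.
So f(x) = 3x^3 + x^2 - 6x + 3.
The coefficient of x^2 is 1.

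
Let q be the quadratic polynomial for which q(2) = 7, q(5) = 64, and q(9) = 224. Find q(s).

q(s) = 3s^2 - 2s - 1

Write q(s) = as^2 + bs + c. Substituting each data point gives a linear system:
  4a + 2b + c = 7
  25a + 5b + c = 64
  81a + 9b + c = 224
Solving the system yields a = 3, b = -2, c = -1.
So q(s) = 3s^2 - 2s - 1.
Check: q(9) = 224. ✓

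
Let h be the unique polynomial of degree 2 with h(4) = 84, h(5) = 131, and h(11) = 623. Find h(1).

Using the Lagrange interpolation formula with nodes 4, 5, 11:
  L_0(n) = (n - 5)(n - 11) / 7
  L_1(n) = (n - 4)(n - 11) / -6
  L_2(n) = (n - 4)(n - 5) / 42
Then h(n) = 84·L_0(n) + 131·L_1(n) + 623·L_2(n).
Expanding and collecting terms gives h(n) = 5n^2 + 2n - 4.
Evaluating at n = 1: h(1) = 3.

3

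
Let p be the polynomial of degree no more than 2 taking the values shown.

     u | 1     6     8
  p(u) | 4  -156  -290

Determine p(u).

p(u) = -5u^2 + 3u + 6

Write p(u) = au^2 + bu + c. Substituting each data point gives a linear system:
  a + b + c = 4
  36a + 6b + c = -156
  64a + 8b + c = -290
Solving the system yields a = -5, b = 3, c = 6.
So p(u) = -5u² + 3u + 6.
Check: p(8) = -290. ✓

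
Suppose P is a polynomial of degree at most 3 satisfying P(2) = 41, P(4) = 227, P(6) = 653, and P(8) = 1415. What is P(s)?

P(s) = 2s^3 + 6s^2 + s - 1

Using the Lagrange interpolation formula with nodes 2, 4, 6, 8:
  L_0(s) = (s - 4)(s - 6)(s - 8) / -48
  L_1(s) = (s - 2)(s - 6)(s - 8) / 16
  L_2(s) = (s - 2)(s - 4)(s - 8) / -16
  L_3(s) = (s - 2)(s - 4)(s - 6) / 48
Then P(s) = 41·L_0(s) + 227·L_1(s) + 653·L_2(s) + 1415·L_3(s).
Expanding and collecting terms gives P(s) = 2s³ + 6s² + s - 1.
Check: P(8) = 1415. ✓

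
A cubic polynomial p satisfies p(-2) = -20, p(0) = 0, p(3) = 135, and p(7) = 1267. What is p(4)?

Write p(u) = au^3 + bu^2 + cu + d. Substituting each data point gives a linear system:
  -8a + 4b - 2c + d = -20
  d = 0
  27a + 9b + 3c + d = 135
  343a + 49b + 7c + d = 1267
Solving the system yields a = 3, b = 4, c = 6, d = 0.
So p(u) = 3u^3 + 4u^2 + 6u.
Then p(4) = 280.

280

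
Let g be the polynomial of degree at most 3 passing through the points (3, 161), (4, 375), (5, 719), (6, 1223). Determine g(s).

Write g(s) = as^3 + bs^2 + cs + d. Substituting each data point gives a linear system:
  27a + 9b + 3c + d = 161
  64a + 16b + 4c + d = 375
  125a + 25b + 5c + d = 719
  216a + 36b + 6c + d = 1223
Solving the system yields a = 5, b = 5, c = -6, d = -1.
So g(s) = 5s³ + 5s² - 6s - 1.
Check: g(3) = 161. ✓

g(s) = 5s^3 + 5s^2 - 6s - 1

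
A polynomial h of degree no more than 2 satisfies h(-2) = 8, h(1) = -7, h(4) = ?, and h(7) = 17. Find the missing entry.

The 3 known points determine the degree-2 polynomial uniquely.
Write h(t) = at^2 + bt + c. Substituting each data point gives a linear system:
  4a - 2b + c = 8
  a + b + c = -7
  49a + 7b + c = 17
Solving the system yields a = 1, b = -4, c = -4.
So h(t) = t^2 - 4t - 4.
Then h(4) = -4.

-4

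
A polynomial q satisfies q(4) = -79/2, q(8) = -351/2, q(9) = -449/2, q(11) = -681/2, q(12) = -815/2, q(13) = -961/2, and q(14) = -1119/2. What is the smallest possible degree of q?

2

Divided differences on the nodes 4, 8, 9, 11, 12, 13, 14:
  order 0: -79/2  -351/2  -449/2  -681/2  -815/2  -961/2  -1119/2
  order 1: -34  -49  -58  -67  -73  -79
  order 2: -3  -3  -3  -3  -3
  order 3: 0  0  0  0
  order 4: 0  0  0
  order 5: 0  0
  order 6: 0
The order-2 divided differences are all -3 (nonzero) and every higher order vanishes, so the data lies on a polynomial of degree exactly 2.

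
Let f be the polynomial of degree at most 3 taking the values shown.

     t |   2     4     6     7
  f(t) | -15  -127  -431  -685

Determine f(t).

f(t) = -2t^3 + 1

Using the Lagrange interpolation formula with nodes 2, 4, 6, 7:
  L_0(t) = (t - 4)(t - 6)(t - 7) / -40
  L_1(t) = (t - 2)(t - 6)(t - 7) / 12
  L_2(t) = (t - 2)(t - 4)(t - 7) / -8
  L_3(t) = (t - 2)(t - 4)(t - 6) / 15
Then f(t) = -15·L_0(t) - 127·L_1(t) - 431·L_2(t) - 685·L_3(t).
Expanding and collecting terms gives f(t) = -2t^3 + 1.
Check: f(4) = -127. ✓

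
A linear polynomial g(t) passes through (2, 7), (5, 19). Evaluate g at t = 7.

Write g(t) = at + b. Substituting each data point gives a linear system:
  2a + b = 7
  5a + b = 19
Solving the system yields a = 4, b = -1.
So g(t) = 4t - 1.
Then g(7) = 27.

27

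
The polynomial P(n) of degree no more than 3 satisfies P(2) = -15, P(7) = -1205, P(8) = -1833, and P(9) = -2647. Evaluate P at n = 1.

Write P(n) = an^3 + bn^2 + cn + d. Substituting each data point gives a linear system:
  8a + 4b + 2c + d = -15
  343a + 49b + 7c + d = -1205
  512a + 64b + 8c + d = -1833
  729a + 81b + 9c + d = -2647
Solving the system yields a = -4, b = 3, c = 3, d = -1.
So P(n) = -4n^3 + 3n^2 + 3n - 1.
Then P(1) = 1.

1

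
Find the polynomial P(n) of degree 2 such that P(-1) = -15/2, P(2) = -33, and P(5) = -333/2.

Using the Lagrange interpolation formula with nodes -1, 2, 5:
  L_0(n) = (n - 2)(n - 5) / 18
  L_1(n) = (n + 1)(n - 5) / -9
  L_2(n) = (n + 1)(n - 2) / 18
Then P(n) = -15/2·L_0(n) - 33·L_1(n) - 333/2·L_2(n).
Expanding and collecting terms gives P(n) = -6n² - (5/2)n - 4.
Check: P(-1) = -15/2. ✓

P(n) = -6n^2 - (5/2)n - 4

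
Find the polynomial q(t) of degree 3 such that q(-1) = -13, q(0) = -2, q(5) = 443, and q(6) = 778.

Write q(t) = at^3 + bt^2 + ct + d. Substituting each data point gives a linear system:
  -a + b - c + d = -13
  d = -2
  125a + 25b + 5c + d = 443
  216a + 36b + 6c + d = 778
Solving the system yields a = 4, b = -3, c = 4, d = -2.
So q(t) = 4t^3 - 3t^2 + 4t - 2.
Check: q(6) = 778. ✓

q(t) = 4t^3 - 3t^2 + 4t - 2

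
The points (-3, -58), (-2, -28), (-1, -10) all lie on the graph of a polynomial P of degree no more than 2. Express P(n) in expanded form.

Using the Lagrange interpolation formula with nodes -3, -2, -1:
  L_0(n) = (n + 2)(n + 1) / 2
  L_1(n) = (n + 3)(n + 1) / -1
  L_2(n) = (n + 3)(n + 2) / 2
Then P(n) = -58·L_0(n) - 28·L_1(n) - 10·L_2(n).
Expanding and collecting terms gives P(n) = -6n^2 - 4.
Check: P(-1) = -10. ✓

P(n) = -6n^2 - 4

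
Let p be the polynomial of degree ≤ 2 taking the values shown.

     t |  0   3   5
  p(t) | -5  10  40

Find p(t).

p(t) = 2t^2 - t - 5

Write p(t) = at^2 + bt + c. Substituting each data point gives a linear system:
  c = -5
  9a + 3b + c = 10
  25a + 5b + c = 40
Solving the system yields a = 2, b = -1, c = -5.
So p(t) = 2t^2 - t - 5.
Check: p(3) = 10. ✓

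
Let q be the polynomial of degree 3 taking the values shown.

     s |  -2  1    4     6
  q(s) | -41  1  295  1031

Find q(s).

Using the Lagrange interpolation formula with nodes -2, 1, 4, 6:
  L_0(s) = (s - 1)(s - 4)(s - 6) / -144
  L_1(s) = (s + 2)(s - 4)(s - 6) / 45
  L_2(s) = (s + 2)(s - 1)(s - 6) / -36
  L_3(s) = (s + 2)(s - 1)(s - 4) / 80
Then q(s) = -41·L_0(s) + 1·L_1(s) + 295·L_2(s) + 1031·L_3(s).
Expanding and collecting terms gives q(s) = 5s³ - s² - 2s - 1.
Check: q(-2) = -41. ✓

q(s) = 5s^3 - s^2 - 2s - 1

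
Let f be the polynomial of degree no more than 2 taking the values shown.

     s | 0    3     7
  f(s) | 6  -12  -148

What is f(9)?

-264

Using the Lagrange interpolation formula with nodes 0, 3, 7:
  L_0(s) = (s - 3)(s - 7) / 21
  L_1(s) = s(s - 7) / -12
  L_2(s) = s(s - 3) / 28
Then f(s) = 6·L_0(s) - 12·L_1(s) - 148·L_2(s).
Expanding and collecting terms gives f(s) = -4s² + 6s + 6.
Evaluating at s = 9: f(9) = -264.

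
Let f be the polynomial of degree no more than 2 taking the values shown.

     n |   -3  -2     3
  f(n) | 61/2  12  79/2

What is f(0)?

-1

Write f(n) = an^2 + bn + c. Substituting each data point gives a linear system:
  9a - 3b + c = 61/2
  4a - 2b + c = 12
  9a + 3b + c = 79/2
Solving the system yields a = 4, b = 3/2, c = -1.
So f(n) = 4n² + (3/2)n - 1.
Then f(0) = -1.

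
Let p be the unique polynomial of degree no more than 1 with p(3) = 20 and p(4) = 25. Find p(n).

Write p(n) = an + b. Substituting each data point gives a linear system:
  3a + b = 20
  4a + b = 25
Solving the system yields a = 5, b = 5.
So p(n) = 5n + 5.
Check: p(3) = 20. ✓

p(n) = 5n + 5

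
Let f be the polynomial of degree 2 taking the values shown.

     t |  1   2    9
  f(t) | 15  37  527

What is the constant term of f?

5

Write f(t) = at^2 + bt + c. Substituting each data point gives a linear system:
  a + b + c = 15
  4a + 2b + c = 37
  81a + 9b + c = 527
Solving the system yields a = 6, b = 4, c = 5.
So f(t) = 6t^2 + 4t + 5.
The constant term is 5.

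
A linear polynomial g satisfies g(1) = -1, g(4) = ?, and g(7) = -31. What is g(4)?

-16

On equispaced nodes a degree-1 polynomial has vanishing second forward difference, so
  g(1) - 2·g(4) + g(7) = 0.
Substituting the known values and solving for g(4):
  -2·g(4) = 32
  g(4) = -16.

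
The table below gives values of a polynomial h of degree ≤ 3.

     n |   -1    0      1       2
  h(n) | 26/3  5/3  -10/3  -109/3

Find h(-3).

446/3

Forward differences of the values at n = -1, 0, 1, 2:
  h  : 26/3  5/3  -10/3  -109/3
  Δ  : -7  -5  -33
  Δ^2: 2  -28
  Δ^3: -30
The third differences are constant, confirming degree 3.
Interpolating (Newton forward form) and evaluating at n = -3 gives h(-3) = 446/3.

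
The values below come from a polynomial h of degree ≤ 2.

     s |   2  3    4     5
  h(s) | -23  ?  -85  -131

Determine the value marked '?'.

-49

On equispaced nodes a degree-2 polynomial has vanishing third forward difference, so
  - h(2) + 3·h(3) - 3·h(4) + h(5) = 0.
Substituting the known values and solving for h(3):
  3·h(3) = -147
  h(3) = -49.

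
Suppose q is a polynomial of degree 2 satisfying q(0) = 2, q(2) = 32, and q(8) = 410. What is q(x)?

q(x) = 6x^2 + 3x + 2

Using the Lagrange interpolation formula with nodes 0, 2, 8:
  L_0(x) = (x - 2)(x - 8) / 16
  L_1(x) = x(x - 8) / -12
  L_2(x) = x(x - 2) / 48
Then q(x) = 2·L_0(x) + 32·L_1(x) + 410·L_2(x).
Expanding and collecting terms gives q(x) = 6x^2 + 3x + 2.
Check: q(0) = 2. ✓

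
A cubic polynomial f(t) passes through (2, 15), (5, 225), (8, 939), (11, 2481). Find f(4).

115

Forward differences of the values at t = 2, 5, 8, 11:
  f  : 15  225  939  2481
  Δ  : 210  714  1542
  Δ^2: 504  828
  Δ^3: 324
The third differences are constant, confirming degree 3.
Interpolating (Newton forward form) and evaluating at t = 4 gives f(4) = 115.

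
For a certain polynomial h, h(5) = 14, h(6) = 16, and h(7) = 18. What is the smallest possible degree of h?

1

Divided differences on the nodes 5, 6, 7:
  order 0: 14  16  18
  order 1: 2  2
  order 2: 0
The order-1 divided differences are all 2 (nonzero) and every higher order vanishes, so the data lies on a polynomial of degree exactly 1.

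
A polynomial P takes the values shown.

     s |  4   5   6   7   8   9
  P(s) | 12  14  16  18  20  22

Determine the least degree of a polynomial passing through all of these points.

Forward differences of the values at s = 4, 5, 6, 7, 8, 9:
  P  : 12  14  16  18  20  22
  Δ  : 2  2  2  2  2
  Δ^2: 0  0  0  0
  Δ^3: 0  0  0
  Δ^4: 0  0
  Δ^5: 0
The first differences are constant (2) and nonzero, while all higher differences vanish, so the minimal degree is 1.

1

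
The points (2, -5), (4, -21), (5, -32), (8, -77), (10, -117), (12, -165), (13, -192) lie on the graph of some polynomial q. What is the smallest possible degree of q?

Divided differences on the nodes 2, 4, 5, 8, 10, 12, 13:
  order 0: -5  -21  -32  -77  -117  -165  -192
  order 1: -8  -11  -15  -20  -24  -27
  order 2: -1  -1  -1  -1  -1
  order 3: 0  0  0  0
  order 4: 0  0  0
  order 5: 0  0
  order 6: 0
The order-2 divided differences are all -1 (nonzero) and every higher order vanishes, so the data lies on a polynomial of degree exactly 2.

2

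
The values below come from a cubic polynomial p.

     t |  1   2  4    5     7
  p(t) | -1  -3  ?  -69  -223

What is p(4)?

The 4 known points determine the degree-3 polynomial uniquely.
Write p(t) = at^3 + bt^2 + ct + d. Substituting each data point gives a linear system:
  a + b + c + d = -1
  8a + 4b + 2c + d = -3
  125a + 25b + 5c + d = -69
  343a + 49b + 7c + d = -223
Solving the system yields a = -1, b = 3, c = -4, d = 1.
So p(t) = -t³ + 3t² - 4t + 1.
Then p(4) = -31.

-31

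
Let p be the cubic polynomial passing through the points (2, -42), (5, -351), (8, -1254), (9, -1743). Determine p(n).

p(n) = -2n^3 - 3n^2 - 4n - 6

Using the Lagrange interpolation formula with nodes 2, 5, 8, 9:
  L_0(n) = (n - 5)(n - 8)(n - 9) / -126
  L_1(n) = (n - 2)(n - 8)(n - 9) / 36
  L_2(n) = (n - 2)(n - 5)(n - 9) / -18
  L_3(n) = (n - 2)(n - 5)(n - 8) / 28
Then p(n) = -42·L_0(n) - 351·L_1(n) - 1254·L_2(n) - 1743·L_3(n).
Expanding and collecting terms gives p(n) = -2n^3 - 3n^2 - 4n - 6.
Check: p(9) = -1743. ✓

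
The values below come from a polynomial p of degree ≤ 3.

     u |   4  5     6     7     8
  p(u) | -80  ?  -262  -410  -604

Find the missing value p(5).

The 4 known points determine the degree-3 polynomial uniquely.
Write p(u) = au^3 + bu^2 + cu + d. Substituting each data point gives a linear system:
  64a + 16b + 4c + d = -80
  216a + 36b + 6c + d = -262
  343a + 49b + 7c + d = -410
  512a + 64b + 8c + d = -604
Solving the system yields a = -1, b = -2, c = 5, d = -4.
So p(u) = -u^3 - 2u^2 + 5u - 4.
Then p(5) = -154.

-154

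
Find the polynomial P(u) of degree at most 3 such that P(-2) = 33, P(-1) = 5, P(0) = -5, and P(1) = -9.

P(u) = -2u^3 + 3u^2 - 5u - 5

Using the Lagrange interpolation formula with nodes -2, -1, 0, 1:
  L_0(u) = (u + 1)u(u - 1) / -6
  L_1(u) = (u + 2)u(u - 1) / 2
  L_2(u) = (u + 2)(u + 1)(u - 1) / -2
  L_3(u) = (u + 2)(u + 1)u / 6
Then P(u) = 33·L_0(u) + 5·L_1(u) - 5·L_2(u) - 9·L_3(u).
Expanding and collecting terms gives P(u) = -2u^3 + 3u^2 - 5u - 5.
Check: P(0) = -5. ✓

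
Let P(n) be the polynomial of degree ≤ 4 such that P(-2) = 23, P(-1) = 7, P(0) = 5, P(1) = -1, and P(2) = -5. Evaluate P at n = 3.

23

Write P(n) = an^4 + bn^3 + cn^2 + dn + e. Substituting each data point gives a linear system:
  16a - 8b + 4c - 2d + e = 23
  a - b + c - d + e = 7
  e = 5
  a + b + c + d + e = -1
  16a + 8b + 4c + 2d + e = -5
Solving the system yields a = 1, b = -1, c = -3, d = -3, e = 5.
So P(n) = n^4 - n^3 - 3n^2 - 3n + 5.
Then P(3) = 23.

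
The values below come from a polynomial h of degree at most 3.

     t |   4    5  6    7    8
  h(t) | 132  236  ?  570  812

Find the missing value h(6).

380

On equispaced nodes a degree-3 polynomial has vanishing fourth forward difference, so
  h(4) - 4·h(5) + 6·h(6) - 4·h(7) + h(8) = 0.
Substituting the known values and solving for h(6):
  6·h(6) = 2280
  h(6) = 380.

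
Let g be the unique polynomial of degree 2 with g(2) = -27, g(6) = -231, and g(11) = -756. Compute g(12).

-897

Using the Lagrange interpolation formula with nodes 2, 6, 11:
  L_0(n) = (n - 6)(n - 11) / 36
  L_1(n) = (n - 2)(n - 11) / -20
  L_2(n) = (n - 2)(n - 6) / 45
Then g(n) = -27·L_0(n) - 231·L_1(n) - 756·L_2(n).
Expanding and collecting terms gives g(n) = -6n^2 - 3n + 3.
Evaluating at n = 12: g(12) = -897.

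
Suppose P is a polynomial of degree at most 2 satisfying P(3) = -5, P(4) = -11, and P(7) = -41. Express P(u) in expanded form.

Write P(u) = au^2 + bu + c. Substituting each data point gives a linear system:
  9a + 3b + c = -5
  16a + 4b + c = -11
  49a + 7b + c = -41
Solving the system yields a = -1, b = 1, c = 1.
So P(u) = -u² + u + 1.
Check: P(4) = -11. ✓

P(u) = -u^2 + u + 1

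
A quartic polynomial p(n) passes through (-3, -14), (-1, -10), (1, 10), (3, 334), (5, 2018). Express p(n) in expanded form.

Write p(n) = an^4 + bn^3 + cn^2 + dn + e. Substituting each data point gives a linear system:
  81a - 27b + 9c - 3d + e = -14
  a - b + c - d + e = -10
  a + b + c + d + e = 10
  81a + 27b + 9c + 3d + e = 334
  625a + 125b + 25c + 5d + e = 2018
Solving the system yields a = 2, b = 6, c = 0, d = 4, e = -2.
So p(n) = 2n^4 + 6n^3 + 4n - 2.
Check: p(5) = 2018. ✓

p(n) = 2n^4 + 6n^3 + 4n - 2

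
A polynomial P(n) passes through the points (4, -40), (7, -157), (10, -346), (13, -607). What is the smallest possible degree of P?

Forward differences of the values at n = 4, 7, 10, 13:
  P  : -40  -157  -346  -607
  Δ  : -117  -189  -261
  Δ^2: -72  -72
  Δ^3: 0
The second differences are constant (-72) and nonzero, while all higher differences vanish, so the minimal degree is 2.

2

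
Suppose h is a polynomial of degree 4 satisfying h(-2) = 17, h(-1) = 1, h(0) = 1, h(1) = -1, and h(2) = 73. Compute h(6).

6049

Using the Lagrange interpolation formula with nodes -2, -1, 0, 1, 2:
  L_0(t) = (t + 1)t(t - 1)(t - 2) / 24
  L_1(t) = (t + 2)t(t - 1)(t - 2) / -6
  L_2(t) = (t + 2)(t + 1)(t - 1)(t - 2) / 4
  L_3(t) = (t + 2)(t + 1)t(t - 2) / -6
  L_4(t) = (t + 2)(t + 1)t(t - 1) / 24
Then h(t) = 17·L_0(t) + 1·L_1(t) + 1·L_2(t) - 1·L_3(t) + 73·L_4(t).
Expanding and collecting terms gives h(t) = 4t⁴ + 5t³ - 5t² - 6t + 1.
Evaluating at t = 6: h(6) = 6049.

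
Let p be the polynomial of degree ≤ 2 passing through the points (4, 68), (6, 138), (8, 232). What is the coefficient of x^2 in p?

Write p(x) = ax^2 + bx + c. Substituting each data point gives a linear system:
  16a + 4b + c = 68
  36a + 6b + c = 138
  64a + 8b + c = 232
Solving the system yields a = 3, b = 5, c = 0.
So p(x) = 3x^2 + 5x.
The leading coefficient is 3.

3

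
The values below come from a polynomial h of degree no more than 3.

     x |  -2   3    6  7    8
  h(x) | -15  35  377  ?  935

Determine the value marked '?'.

The 4 known points determine the degree-3 polynomial uniquely.
Write h(x) = ax^3 + bx^2 + cx + d. Substituting each data point gives a linear system:
  -8a + 4b - 2c + d = -15
  27a + 9b + 3c + d = 35
  216a + 36b + 6c + d = 377
  512a + 64b + 8c + d = 935
Solving the system yields a = 2, b = -1, c = -3, d = -1.
So h(x) = 2x^3 - x^2 - 3x - 1.
Then h(7) = 615.

615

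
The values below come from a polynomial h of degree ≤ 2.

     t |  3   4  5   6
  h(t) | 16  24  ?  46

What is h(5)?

On equispaced nodes a degree-2 polynomial has vanishing third forward difference, so
  - h(3) + 3·h(4) - 3·h(5) + h(6) = 0.
Substituting the known values and solving for h(5):
  -3·h(5) = -102
  h(5) = 34.

34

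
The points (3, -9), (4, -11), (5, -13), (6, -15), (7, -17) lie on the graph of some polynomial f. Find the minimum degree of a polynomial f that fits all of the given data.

1

Forward differences of the values at s = 3, 4, 5, 6, 7:
  f  : -9  -11  -13  -15  -17
  Δ  : -2  -2  -2  -2
  Δ^2: 0  0  0
  Δ^3: 0  0
  Δ^4: 0
The first differences are constant (-2) and nonzero, while all higher differences vanish, so the minimal degree is 1.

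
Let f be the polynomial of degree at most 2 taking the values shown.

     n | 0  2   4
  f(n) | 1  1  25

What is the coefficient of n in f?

Write f(n) = an^2 + bn + c. Substituting each data point gives a linear system:
  c = 1
  4a + 2b + c = 1
  16a + 4b + c = 25
Solving the system yields a = 3, b = -6, c = 1.
So f(n) = 3n^2 - 6n + 1.
The coefficient of n is -6.

-6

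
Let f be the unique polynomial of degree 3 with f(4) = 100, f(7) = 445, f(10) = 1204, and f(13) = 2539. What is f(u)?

f(u) = u^3 + 2u^2 + 4

Write f(u) = au^3 + bu^2 + cu + d. Substituting each data point gives a linear system:
  64a + 16b + 4c + d = 100
  343a + 49b + 7c + d = 445
  1000a + 100b + 10c + d = 1204
  2197a + 169b + 13c + d = 2539
Solving the system yields a = 1, b = 2, c = 0, d = 4.
So f(u) = u^3 + 2u^2 + 4.
Check: f(7) = 445. ✓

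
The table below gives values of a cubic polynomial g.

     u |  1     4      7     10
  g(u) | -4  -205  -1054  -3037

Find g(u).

g(u) = -3u^3 - 4u + 3

Write g(u) = au^3 + bu^2 + cu + d. Substituting each data point gives a linear system:
  a + b + c + d = -4
  64a + 16b + 4c + d = -205
  343a + 49b + 7c + d = -1054
  1000a + 100b + 10c + d = -3037
Solving the system yields a = -3, b = 0, c = -4, d = 3.
So g(u) = -3u³ - 4u + 3.
Check: g(4) = -205. ✓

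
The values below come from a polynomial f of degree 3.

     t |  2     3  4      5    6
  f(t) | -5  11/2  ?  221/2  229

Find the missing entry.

40

The 4 known points determine the degree-3 polynomial uniquely.
Write f(t) = at^3 + bt^2 + ct + d. Substituting each data point gives a linear system:
  8a + 4b + 2c + d = -5
  27a + 9b + 3c + d = 11/2
  125a + 25b + 5c + d = 221/2
  216a + 36b + 6c + d = 229
Solving the system yields a = 2, b = -6, c = 5/2, d = -2.
So f(t) = 2t^3 - 6t^2 + (5/2)t - 2.
Then f(4) = 40.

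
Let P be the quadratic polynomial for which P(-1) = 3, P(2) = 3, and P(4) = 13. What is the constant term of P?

1

Write P(n) = an^2 + bn + c. Substituting each data point gives a linear system:
  a - b + c = 3
  4a + 2b + c = 3
  16a + 4b + c = 13
Solving the system yields a = 1, b = -1, c = 1.
So P(n) = n² - n + 1.
The constant term is 1.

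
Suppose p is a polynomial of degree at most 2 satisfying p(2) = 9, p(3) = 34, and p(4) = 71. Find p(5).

Forward differences of the values at x = 2, 3, 4:
  p  : 9  34  71
  Δ  : 25  37
  Δ^2: 12
The second differences are constant, confirming degree 2.
Interpolating (Newton forward form) and evaluating at x = 5 gives p(5) = 120.

120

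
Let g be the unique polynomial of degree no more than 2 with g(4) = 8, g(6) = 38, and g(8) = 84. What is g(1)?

Write g(s) = as^2 + bs + c. Substituting each data point gives a linear system:
  16a + 4b + c = 8
  36a + 6b + c = 38
  64a + 8b + c = 84
Solving the system yields a = 2, b = -5, c = -4.
So g(s) = 2s² - 5s - 4.
Then g(1) = -7.

-7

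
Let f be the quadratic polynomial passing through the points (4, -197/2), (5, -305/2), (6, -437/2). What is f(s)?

f(s) = -6s^2 - 5/2

Write f(s) = as^2 + bs + c. Substituting each data point gives a linear system:
  16a + 4b + c = -197/2
  25a + 5b + c = -305/2
  36a + 6b + c = -437/2
Solving the system yields a = -6, b = 0, c = -5/2.
So f(s) = -6s^2 - 5/2.
Check: f(6) = -437/2. ✓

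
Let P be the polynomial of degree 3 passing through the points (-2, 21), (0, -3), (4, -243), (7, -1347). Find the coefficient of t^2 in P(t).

0

Write P(t) = at^3 + bt^2 + ct + d. Substituting each data point gives a linear system:
  -8a + 4b - 2c + d = 21
  d = -3
  64a + 16b + 4c + d = -243
  343a + 49b + 7c + d = -1347
Solving the system yields a = -4, b = 0, c = 4, d = -3.
So P(t) = -4t^3 + 4t - 3.
The coefficient of t^2 is 0.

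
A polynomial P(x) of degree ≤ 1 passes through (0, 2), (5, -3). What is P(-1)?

3

Write P(x) = ax + b. Substituting each data point gives a linear system:
  b = 2
  5a + b = -3
Solving the system yields a = -1, b = 2.
So P(x) = -x + 2.
Then P(-1) = 3.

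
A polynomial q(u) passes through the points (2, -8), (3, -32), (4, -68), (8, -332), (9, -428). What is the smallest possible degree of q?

Divided differences on the nodes 2, 3, 4, 8, 9:
  order 0: -8  -32  -68  -332  -428
  order 1: -24  -36  -66  -96
  order 2: -6  -6  -6
  order 3: 0  0
  order 4: 0
The order-2 divided differences are all -6 (nonzero) and every higher order vanishes, so the data lies on a polynomial of degree exactly 2.

2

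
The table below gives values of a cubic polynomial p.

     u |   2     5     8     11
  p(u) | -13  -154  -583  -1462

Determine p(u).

Using the Lagrange interpolation formula with nodes 2, 5, 8, 11:
  L_0(u) = (u - 5)(u - 8)(u - 11) / -162
  L_1(u) = (u - 2)(u - 8)(u - 11) / 54
  L_2(u) = (u - 2)(u - 5)(u - 11) / -54
  L_3(u) = (u - 2)(u - 5)(u - 8) / 162
Then p(u) = -13·L_0(u) - 154·L_1(u) - 583·L_2(u) - 1462·L_3(u).
Expanding and collecting terms gives p(u) = -u^3 - u^2 - u + 1.
Check: p(11) = -1462. ✓

p(u) = -u^3 - u^2 - u + 1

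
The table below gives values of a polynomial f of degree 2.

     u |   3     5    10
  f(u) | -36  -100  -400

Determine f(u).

Write f(u) = au^2 + bu + c. Substituting each data point gives a linear system:
  9a + 3b + c = -36
  25a + 5b + c = -100
  100a + 10b + c = -400
Solving the system yields a = -4, b = 0, c = 0.
So f(u) = -4u^2.
Check: f(5) = -100. ✓

f(u) = -4u^2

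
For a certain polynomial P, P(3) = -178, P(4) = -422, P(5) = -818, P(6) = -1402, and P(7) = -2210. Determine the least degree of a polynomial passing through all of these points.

Forward differences of the values at x = 3, 4, 5, 6, 7:
  P  : -178  -422  -818  -1402  -2210
  Δ  : -244  -396  -584  -808
  Δ^2: -152  -188  -224
  Δ^3: -36  -36
  Δ^4: 0
The third differences are constant (-36) and nonzero, while all higher differences vanish, so the minimal degree is 3.

3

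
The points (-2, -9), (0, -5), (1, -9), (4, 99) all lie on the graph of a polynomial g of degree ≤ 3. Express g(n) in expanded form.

Write g(n) = an^3 + bn^2 + cn + d. Substituting each data point gives a linear system:
  -8a + 4b - 2c + d = -9
  d = -5
  a + b + c + d = -9
  64a + 16b + 4c + d = 99
Solving the system yields a = 2, b = 0, c = -6, d = -5.
So g(n) = 2n^3 - 6n - 5.
Check: g(4) = 99. ✓

g(n) = 2n^3 - 6n - 5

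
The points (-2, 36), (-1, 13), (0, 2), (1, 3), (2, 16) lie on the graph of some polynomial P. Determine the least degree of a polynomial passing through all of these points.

Forward differences of the values at x = -2, -1, 0, 1, 2:
  P  : 36  13  2  3  16
  Δ  : -23  -11  1  13
  Δ^2: 12  12  12
  Δ^3: 0  0
  Δ^4: 0
The second differences are constant (12) and nonzero, while all higher differences vanish, so the minimal degree is 2.

2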